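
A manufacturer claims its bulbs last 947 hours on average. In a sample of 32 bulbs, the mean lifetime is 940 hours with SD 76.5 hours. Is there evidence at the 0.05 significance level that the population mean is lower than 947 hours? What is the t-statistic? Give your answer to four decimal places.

-0.5176

H0: μ = 947; H1: μ < 947 (one-sample t-test, left-tailed).
t = (x̄ − μ₀)/(s/√n) = (940 − 947)/(76.5/√32) = -0.5176
df = n − 1 = 31
p-value = P(T ≤ -0.5176) ≈ 0.3042
Since p ≈ 0.3042 > α = 0.05, fail to reject H0; the data do not provide sufficient evidence against H0.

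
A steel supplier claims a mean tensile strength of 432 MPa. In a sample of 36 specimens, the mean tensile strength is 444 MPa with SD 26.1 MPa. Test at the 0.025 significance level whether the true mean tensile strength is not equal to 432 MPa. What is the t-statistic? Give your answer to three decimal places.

2.759

H0: μ = 432; H1: μ ≠ 432 (one-sample t-test, two-sided).
t = (x̄ − μ₀)/(s/√n) = (444 − 432)/(26.1/√36) = 2.759
df = n − 1 = 35
Two-sided p-value ≈ 0.0092
Since p ≈ 0.0092 < α = 0.025, reject H0; the evidence is statistically significant.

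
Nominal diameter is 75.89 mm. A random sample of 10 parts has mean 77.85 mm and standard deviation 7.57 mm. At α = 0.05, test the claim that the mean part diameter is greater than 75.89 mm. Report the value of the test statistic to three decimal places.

0.819

H0: μ = 75.89; H1: μ > 75.89 (one-sample t-test, right-tailed).
t = (x̄ − μ₀)/(s/√n) = (77.85 − 75.89)/(7.57/√10) = 0.819
df = n − 1 = 9
p-value = P(T ≥ 0.819) ≈ 0.2170
Since p ≈ 0.2170 > α = 0.05, fail to reject H0; the data do not provide sufficient evidence against H0.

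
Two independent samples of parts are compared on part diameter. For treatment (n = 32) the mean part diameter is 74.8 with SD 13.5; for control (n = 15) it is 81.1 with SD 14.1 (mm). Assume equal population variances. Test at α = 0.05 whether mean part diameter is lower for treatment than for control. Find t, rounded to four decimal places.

-1.4707

Let group 1 = treatment, group 2 = control. H0: μ_1 = μ_2; H1: μ_1 < μ_2 (two-sample pooled-variance t-test, left-tailed).
s_p² = [(32−1)·13.5² + (15−1)·14.1²]/(32+15−2) = 187.402
t = (74.8 − 81.1)/√[187.402·(1/32 + 1/15)] = -1.4707
df = n₁ + n₂ − 2 = 45
p-value = P(T ≤ -1.4707) ≈ 0.0742
Since p ≈ 0.0742 > α = 0.05, fail to reject H0; the data do not provide sufficient evidence against H0.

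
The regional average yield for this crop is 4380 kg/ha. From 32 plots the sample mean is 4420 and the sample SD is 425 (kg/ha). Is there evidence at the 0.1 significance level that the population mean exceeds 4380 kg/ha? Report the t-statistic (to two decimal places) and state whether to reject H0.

t = 0.53; fail to reject H0

H0: μ = 4380; H1: μ > 4380 (one-sample t-test, right-tailed).
t = (x̄ − μ₀)/(s/√n) = (4420 − 4380)/(425/√32) = 0.53
df = n − 1 = 31
p-value = P(T ≥ 0.53) ≈ 0.299
Since p ≈ 0.299 > α = 0.1, fail to reject H0; the data do not provide sufficient evidence against H0.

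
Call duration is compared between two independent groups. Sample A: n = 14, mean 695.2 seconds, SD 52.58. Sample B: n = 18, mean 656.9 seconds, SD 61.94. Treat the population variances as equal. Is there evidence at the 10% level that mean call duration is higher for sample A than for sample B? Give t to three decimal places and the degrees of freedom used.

t = 1.851, df = 30

Let group 1 = sample A, group 2 = sample B. H0: μ_1 = μ_2; H1: μ_1 > μ_2 (two-sample pooled-variance t-test, right-tailed).
s_p² = [(14−1)·52.58² + (18−1)·61.94²]/(14+18−2) = 3372.07
t = (695.2 − 656.9)/√[3372.07·(1/14 + 1/18)] = 1.851
df = n₁ + n₂ − 2 = 30
p-value = P(T ≥ 1.851) ≈ 0.037
Since p ≈ 0.037 < α = 0.1, reject H0; the data support H1.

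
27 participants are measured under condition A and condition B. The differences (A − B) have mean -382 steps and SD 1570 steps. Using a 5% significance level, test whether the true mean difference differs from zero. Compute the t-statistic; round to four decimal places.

-1.2643

H0: μ_d = 0; H1: μ_d ≠ 0 (paired t-test on the differences, two-sided).
t = d̄/(s_d/√n) = -382/(1570/√27) = -1.2643
df = n − 1 = 26
Two-sided p-value ≈ 0.217
Since p ≈ 0.217 > α = 0.05, fail to reject H0; the evidence is not statistically significant.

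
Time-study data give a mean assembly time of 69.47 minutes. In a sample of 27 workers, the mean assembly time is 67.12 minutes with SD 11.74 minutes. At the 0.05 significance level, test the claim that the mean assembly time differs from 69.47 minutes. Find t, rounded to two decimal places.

H0: μ = 69.47; H1: μ ≠ 69.47 (one-sample t-test, two-sided).
t = (x̄ − μ₀)/(s/√n) = (67.12 − 69.47)/(11.74/√27) = -1.04
df = n − 1 = 26
Two-sided p-value ≈ 0.308
Since p ≈ 0.308 > α = 0.05, fail to reject H0; the data do not provide sufficient evidence against H0.

-1.04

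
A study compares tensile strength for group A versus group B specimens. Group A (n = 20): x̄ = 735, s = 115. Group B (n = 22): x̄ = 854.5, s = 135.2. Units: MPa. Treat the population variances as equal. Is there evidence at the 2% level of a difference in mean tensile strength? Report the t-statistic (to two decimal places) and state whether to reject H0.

Let group 1 = group A, group 2 = group B. H0: μ_1 = μ_2; H1: μ_1 ≠ μ_2 (two-sample pooled-variance t-test, two-sided).
s_p² = [(20−1)·115² + (22−1)·135.2²]/(20+22−2) = 15878.4
t = (735 − 854.5)/√[15878.4·(1/20 + 1/22)] = -3.07
df = n₁ + n₂ − 2 = 40
Two-sided p-value ≈ 0.0038
Since p ≈ 0.0038 < α = 0.02, reject H0; the evidence is statistically significant.

t = -3.07; reject H0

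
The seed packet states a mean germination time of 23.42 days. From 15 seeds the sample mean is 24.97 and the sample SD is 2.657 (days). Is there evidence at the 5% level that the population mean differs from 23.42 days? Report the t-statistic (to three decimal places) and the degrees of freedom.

H0: μ = 23.42; H1: μ ≠ 23.42 (one-sample t-test, two-sided).
t = (x̄ − μ₀)/(s/√n) = (24.97 − 23.42)/(2.657/√15) = 2.259
df = n − 1 = 14
Two-sided p-value ≈ 0.040
Since p ≈ 0.040 < α = 0.05, reject H0; the evidence is statistically significant.

t = 2.259, df = 14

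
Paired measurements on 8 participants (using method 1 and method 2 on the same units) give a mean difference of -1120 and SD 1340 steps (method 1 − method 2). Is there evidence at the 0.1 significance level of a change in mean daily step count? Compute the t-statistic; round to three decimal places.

H0: μ_d = 0; H1: μ_d ≠ 0 (paired t-test on the differences, two-sided).
t = d̄/(s_d/√n) = -1120/(1340/√8) = -2.364
df = n − 1 = 7
Two-sided p-value ≈ 0.0500
Since p ≈ 0.0500 < α = 0.1, reject H0; the evidence is statistically significant.

-2.364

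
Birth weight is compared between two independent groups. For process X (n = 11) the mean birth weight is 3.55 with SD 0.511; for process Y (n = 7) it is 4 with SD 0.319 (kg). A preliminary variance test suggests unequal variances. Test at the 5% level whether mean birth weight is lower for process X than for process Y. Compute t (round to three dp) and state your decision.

t = -2.300; reject H0

Let group 1 = process X, group 2 = process Y. H0: μ_1 = μ_2; H1: μ_1 < μ_2 (Welch's two-sample t-test, left-tailed).
t = (x̄_1 − x̄_2)/√(s_1²/n_1 + s_2²/n_2) = (3.55 − 4)/√(0.511²/11 + 0.319²/7) = -2.300
Welch–Satterthwaite df ≈ 16.00
p-value = P(T ≤ -2.300) ≈ 0.0176
Since p ≈ 0.0176 < α = 0.05, reject H0; the data support H1.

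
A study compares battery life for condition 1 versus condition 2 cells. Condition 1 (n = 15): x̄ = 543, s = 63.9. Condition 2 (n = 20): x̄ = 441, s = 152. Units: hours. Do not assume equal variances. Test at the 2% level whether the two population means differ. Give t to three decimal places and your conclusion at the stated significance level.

Let group 1 = condition 1, group 2 = condition 2. H0: μ_1 = μ_2; H1: μ_1 ≠ μ_2 (Welch's two-sample t-test, two-sided).
t = (x̄_1 − x̄_2)/√(s_1²/n_1 + s_2²/n_2) = (543 − 441)/√(63.9²/15 + 152²/20) = 2.700
Welch–Satterthwaite df ≈ 26.98
Two-sided p-value ≈ 0.012
Since p ≈ 0.012 < α = 0.02, reject H0; the data support H1.

t = 2.700; reject H0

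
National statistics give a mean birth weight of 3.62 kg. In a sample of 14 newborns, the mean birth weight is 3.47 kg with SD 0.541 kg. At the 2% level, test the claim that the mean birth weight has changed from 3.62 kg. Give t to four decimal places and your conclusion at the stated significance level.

t = -1.0374; fail to reject H0

H0: μ = 3.62; H1: μ ≠ 3.62 (one-sample t-test, two-sided).
t = (x̄ − μ₀)/(s/√n) = (3.47 − 3.62)/(0.541/√14) = -1.0374
df = n − 1 = 13
Two-sided p-value ≈ 0.3184
Since p ≈ 0.3184 > α = 0.02, fail to reject H0; the evidence is not statistically significant.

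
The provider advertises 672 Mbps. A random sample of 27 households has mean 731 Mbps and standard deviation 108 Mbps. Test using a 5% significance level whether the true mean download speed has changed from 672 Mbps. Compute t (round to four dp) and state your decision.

t = 2.8386; reject H0

H0: μ = 672; H1: μ ≠ 672 (one-sample t-test, two-sided).
t = (x̄ − μ₀)/(s/√n) = (731 − 672)/(108/√27) = 2.8386
df = n − 1 = 26
Two-sided p-value ≈ 0.009
Since p ≈ 0.009 < α = 0.05, reject H0; the data support H1.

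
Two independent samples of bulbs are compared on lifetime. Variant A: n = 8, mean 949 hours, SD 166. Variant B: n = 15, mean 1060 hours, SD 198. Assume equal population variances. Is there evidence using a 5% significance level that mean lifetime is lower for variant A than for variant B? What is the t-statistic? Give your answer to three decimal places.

-1.349

Let group 1 = variant A, group 2 = variant B. H0: μ_1 = μ_2; H1: μ_1 < μ_2 (two-sample pooled-variance t-test, left-tailed).
s_p² = [(8−1)·166² + (15−1)·198²]/(8+15−2) = 35321.3
t = (949 − 1060)/√[35321.3·(1/8 + 1/15)] = -1.349
df = n₁ + n₂ − 2 = 21
p-value = P(T ≤ -1.349) ≈ 0.096
Since p ≈ 0.096 > α = 0.05, fail to reject H0; the evidence is not statistically significant.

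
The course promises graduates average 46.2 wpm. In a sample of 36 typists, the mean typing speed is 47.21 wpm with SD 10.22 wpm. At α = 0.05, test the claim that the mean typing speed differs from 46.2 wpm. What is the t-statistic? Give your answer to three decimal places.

0.593

H0: μ = 46.2; H1: μ ≠ 46.2 (one-sample t-test, two-sided).
t = (x̄ − μ₀)/(s/√n) = (47.21 − 46.2)/(10.22/√36) = 0.593
df = n − 1 = 35
Two-sided p-value ≈ 0.5570
Since p ≈ 0.5570 > α = 0.05, fail to reject H0; the data do not provide sufficient evidence against H0.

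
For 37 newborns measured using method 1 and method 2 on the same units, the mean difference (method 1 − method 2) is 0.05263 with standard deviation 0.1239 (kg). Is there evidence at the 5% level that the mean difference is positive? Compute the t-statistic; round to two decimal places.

H0: μ_d = 0; H1: μ_d > 0 (paired t-test on the differences, right-tailed).
t = d̄/(s_d/√n) = 0.05263/(0.1239/√37) = 2.58
df = n − 1 = 36
p-value = P(T ≥ 2.58) ≈ 0.0070
Since p ≈ 0.0070 < α = 0.05, reject H0; the data support H1.

2.58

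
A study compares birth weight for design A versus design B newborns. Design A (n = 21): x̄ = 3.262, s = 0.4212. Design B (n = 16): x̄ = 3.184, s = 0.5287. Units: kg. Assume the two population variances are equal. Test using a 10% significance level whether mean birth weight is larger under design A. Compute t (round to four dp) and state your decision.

t = 0.4998; fail to reject H0

Let group 1 = design A, group 2 = design B. H0: μ_1 = μ_2; H1: μ_1 > μ_2 (two-sample pooled-variance t-test, right-tailed).
s_p² = [(21−1)·0.4212² + (16−1)·0.5287²]/(21+16−2) = 0.221173
t = (3.262 − 3.184)/√[0.221173·(1/21 + 1/16)] = 0.4998
df = n₁ + n₂ − 2 = 35
p-value = P(T ≥ 0.4998) ≈ 0.310
Since p ≈ 0.310 > α = 0.1, fail to reject H0; the evidence is not statistically significant.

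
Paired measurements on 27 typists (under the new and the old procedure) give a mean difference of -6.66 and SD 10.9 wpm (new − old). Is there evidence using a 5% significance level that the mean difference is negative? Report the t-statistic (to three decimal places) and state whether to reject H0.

H0: μ_d = 0; H1: μ_d < 0 (paired t-test on the differences, left-tailed).
t = d̄/(s_d/√n) = -6.66/(10.9/√27) = -3.175
df = n − 1 = 26
p-value = P(T ≤ -3.175) ≈ 0.0019
Since p ≈ 0.0019 < α = 0.05, reject H0; the data support H1.

t = -3.175; reject H0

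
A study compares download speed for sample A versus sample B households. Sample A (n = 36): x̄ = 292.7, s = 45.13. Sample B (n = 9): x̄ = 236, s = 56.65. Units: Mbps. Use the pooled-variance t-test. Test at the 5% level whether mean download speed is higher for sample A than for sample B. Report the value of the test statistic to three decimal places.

3.204

Let group 1 = sample A, group 2 = sample B. H0: μ_1 = μ_2; H1: μ_1 > μ_2 (two-sample pooled-variance t-test, right-tailed).
s_p² = [(36−1)·45.13² + (9−1)·56.65²]/(36+9−2) = 2254.86
t = (292.7 − 236)/√[2254.86·(1/36 + 1/9)] = 3.204
df = n₁ + n₂ − 2 = 43
p-value = P(T ≥ 3.204) ≈ 0.001
Since p ≈ 0.001 < α = 0.05, reject H0; the evidence is statistically significant.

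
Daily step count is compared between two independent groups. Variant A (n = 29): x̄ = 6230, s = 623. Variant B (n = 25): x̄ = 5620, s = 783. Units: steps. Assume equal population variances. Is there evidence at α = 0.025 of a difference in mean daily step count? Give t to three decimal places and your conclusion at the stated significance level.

t = 3.187; reject H0

Let group 1 = variant A, group 2 = variant B. H0: μ_1 = μ_2; H1: μ_1 ≠ μ_2 (two-sample pooled-variance t-test, two-sided).
s_p² = [(29−1)·623² + (25−1)·783²]/(29+25−2) = 491957
t = (6230 − 5620)/√[491957·(1/29 + 1/25)] = 3.187
df = n₁ + n₂ − 2 = 52
Two-sided p-value ≈ 0.0024
Since p ≈ 0.0024 < α = 0.025, reject H0; the evidence is statistically significant.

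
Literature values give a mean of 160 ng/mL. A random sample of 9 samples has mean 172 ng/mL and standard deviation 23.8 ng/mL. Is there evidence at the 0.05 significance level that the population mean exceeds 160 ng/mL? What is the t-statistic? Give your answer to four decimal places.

H0: μ = 160; H1: μ > 160 (one-sample t-test, right-tailed).
t = (x̄ − μ₀)/(s/√n) = (172 − 160)/(23.8/√9) = 1.5126
df = n − 1 = 8
p-value = P(T ≥ 1.5126) ≈ 0.084
Since p ≈ 0.084 > α = 0.05, fail to reject H0; the evidence is not statistically significant.

1.5126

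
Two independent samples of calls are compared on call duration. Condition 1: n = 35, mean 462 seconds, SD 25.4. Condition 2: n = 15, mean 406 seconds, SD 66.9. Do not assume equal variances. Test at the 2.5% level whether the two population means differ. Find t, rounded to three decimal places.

Let group 1 = condition 1, group 2 = condition 2. H0: μ_1 = μ_2; H1: μ_1 ≠ μ_2 (Welch's two-sample t-test, two-sided).
t = (x̄_1 − x̄_2)/√(s_1²/n_1 + s_2²/n_2) = (462 − 406)/√(25.4²/35 + 66.9²/15) = 3.146
Welch–Satterthwaite df ≈ 15.76
Two-sided p-value ≈ 0.0063
Since p ≈ 0.0063 < α = 0.025, reject H0; the evidence is statistically significant.

3.146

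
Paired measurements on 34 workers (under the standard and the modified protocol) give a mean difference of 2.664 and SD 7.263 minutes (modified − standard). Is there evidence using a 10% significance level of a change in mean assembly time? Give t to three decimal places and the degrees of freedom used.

H0: μ_d = 0; H1: μ_d ≠ 0 (paired t-test on the differences, two-sided).
t = d̄/(s_d/√n) = 2.664/(7.263/√34) = 2.139
df = n − 1 = 33
Two-sided p-value ≈ 0.040
Since p ≈ 0.040 < α = 0.1, reject H0; the data support H1.

t = 2.139, df = 33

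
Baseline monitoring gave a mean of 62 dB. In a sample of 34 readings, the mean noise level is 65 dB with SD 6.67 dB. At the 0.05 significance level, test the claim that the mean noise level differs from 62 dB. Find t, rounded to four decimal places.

2.6226

H0: μ = 62; H1: μ ≠ 62 (one-sample t-test, two-sided).
t = (x̄ − μ₀)/(s/√n) = (65 − 62)/(6.67/√34) = 2.6226
df = n − 1 = 33
Two-sided p-value ≈ 0.0131
Since p ≈ 0.0131 < α = 0.05, reject H0; the data support H1.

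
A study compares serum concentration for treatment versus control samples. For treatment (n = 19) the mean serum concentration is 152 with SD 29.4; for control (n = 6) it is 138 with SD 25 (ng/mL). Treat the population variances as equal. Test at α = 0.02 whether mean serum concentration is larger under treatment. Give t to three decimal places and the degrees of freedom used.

Let group 1 = treatment, group 2 = control. H0: μ_1 = μ_2; H1: μ_1 > μ_2 (two-sample pooled-variance t-test, right-tailed).
s_p² = [(19−1)·29.4² + (6−1)·25²]/(19+6−2) = 812.325
t = (152 − 138)/√[812.325·(1/19 + 1/6)] = 1.049
df = n₁ + n₂ − 2 = 23
p-value = P(T ≥ 1.049) ≈ 0.1526
Since p ≈ 0.1526 > α = 0.02, fail to reject H0; the evidence is not statistically significant.

t = 1.049, df = 23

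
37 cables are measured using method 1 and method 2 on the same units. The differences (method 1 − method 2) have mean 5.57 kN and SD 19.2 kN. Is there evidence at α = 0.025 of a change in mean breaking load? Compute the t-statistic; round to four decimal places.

H0: μ_d = 0; H1: μ_d ≠ 0 (paired t-test on the differences, two-sided).
t = d̄/(s_d/√n) = 5.57/(19.2/√37) = 1.7646
df = n − 1 = 36
Two-sided p-value ≈ 0.086
Since p ≈ 0.086 > α = 0.025, fail to reject H0; the evidence is not statistically significant.

1.7646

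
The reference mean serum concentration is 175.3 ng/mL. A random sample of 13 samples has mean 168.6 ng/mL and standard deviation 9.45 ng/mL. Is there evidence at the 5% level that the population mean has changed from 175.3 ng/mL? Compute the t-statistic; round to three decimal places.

-2.556

H0: μ = 175.3; H1: μ ≠ 175.3 (one-sample t-test, two-sided).
t = (x̄ − μ₀)/(s/√n) = (168.6 − 175.3)/(9.45/√13) = -2.556
df = n − 1 = 12
Two-sided p-value ≈ 0.025
Since p ≈ 0.025 < α = 0.05, reject H0; the evidence is statistically significant.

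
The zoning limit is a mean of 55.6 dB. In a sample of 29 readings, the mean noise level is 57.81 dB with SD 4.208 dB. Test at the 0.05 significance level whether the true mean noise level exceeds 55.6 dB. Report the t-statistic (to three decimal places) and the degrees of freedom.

H0: μ = 55.6; H1: μ > 55.6 (one-sample t-test, right-tailed).
t = (x̄ − μ₀)/(s/√n) = (57.81 − 55.6)/(4.208/√29) = 2.828
df = n − 1 = 28
p-value = P(T ≥ 2.828) ≈ 0.004
Since p ≈ 0.004 < α = 0.05, reject H0; the evidence is statistically significant.

t = 2.828, df = 28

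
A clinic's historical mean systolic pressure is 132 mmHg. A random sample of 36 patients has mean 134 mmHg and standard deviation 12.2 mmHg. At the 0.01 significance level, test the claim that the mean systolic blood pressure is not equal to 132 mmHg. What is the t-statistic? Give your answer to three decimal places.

0.984

H0: μ = 132; H1: μ ≠ 132 (one-sample t-test, two-sided).
t = (x̄ − μ₀)/(s/√n) = (134 − 132)/(12.2/√36) = 0.984
df = n − 1 = 35
Two-sided p-value ≈ 0.3321
Since p ≈ 0.3321 > α = 0.01, fail to reject H0; the evidence is not statistically significant.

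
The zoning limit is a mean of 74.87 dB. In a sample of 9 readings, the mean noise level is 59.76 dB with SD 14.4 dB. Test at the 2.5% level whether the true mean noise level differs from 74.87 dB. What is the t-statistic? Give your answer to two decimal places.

-3.15

H0: μ = 74.87; H1: μ ≠ 74.87 (one-sample t-test, two-sided).
t = (x̄ − μ₀)/(s/√n) = (59.76 − 74.87)/(14.4/√9) = -3.15
df = n − 1 = 8
Two-sided p-value ≈ 0.0136
Since p ≈ 0.0136 < α = 0.025, reject H0; the evidence is statistically significant.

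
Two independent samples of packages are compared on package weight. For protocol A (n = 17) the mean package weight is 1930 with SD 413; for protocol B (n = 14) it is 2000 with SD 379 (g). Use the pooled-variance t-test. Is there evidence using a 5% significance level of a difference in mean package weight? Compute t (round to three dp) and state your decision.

t = -0.487; fail to reject H0

Let group 1 = protocol A, group 2 = protocol B. H0: μ_1 = μ_2; H1: μ_1 ≠ μ_2 (two-sample pooled-variance t-test, two-sided).
s_p² = [(17−1)·413² + (14−1)·379²]/(17+14−2) = 158498
t = (1930 − 2000)/√[158498·(1/17 + 1/14)] = -0.487
df = n₁ + n₂ − 2 = 29
Two-sided p-value ≈ 0.630
Since p ≈ 0.630 > α = 0.05, fail to reject H0; the evidence is not statistically significant.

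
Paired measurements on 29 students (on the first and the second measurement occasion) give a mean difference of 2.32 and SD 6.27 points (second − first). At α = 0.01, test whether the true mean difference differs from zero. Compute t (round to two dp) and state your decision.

H0: μ_d = 0; H1: μ_d ≠ 0 (paired t-test on the differences, two-sided).
t = d̄/(s_d/√n) = 2.32/(6.27/√29) = 1.99
df = n − 1 = 28
Two-sided p-value ≈ 0.0561
Since p ≈ 0.0561 > α = 0.01, fail to reject H0; the data do not provide sufficient evidence against H0.

t = 1.99; fail to reject H0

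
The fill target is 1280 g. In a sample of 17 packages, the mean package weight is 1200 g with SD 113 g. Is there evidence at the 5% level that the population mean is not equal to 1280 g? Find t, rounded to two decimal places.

-2.92

H0: μ = 1280; H1: μ ≠ 1280 (one-sample t-test, two-sided).
t = (x̄ − μ₀)/(s/√n) = (1200 − 1280)/(113/√17) = -2.92
df = n − 1 = 16
Two-sided p-value ≈ 0.010
Since p ≈ 0.010 < α = 0.05, reject H0; the data support H1.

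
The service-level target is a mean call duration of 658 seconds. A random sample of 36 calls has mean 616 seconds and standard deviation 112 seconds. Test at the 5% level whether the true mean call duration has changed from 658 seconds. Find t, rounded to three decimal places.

-2.250

H0: μ = 658; H1: μ ≠ 658 (one-sample t-test, two-sided).
t = (x̄ − μ₀)/(s/√n) = (616 − 658)/(112/√36) = -2.250
df = n − 1 = 35
Two-sided p-value ≈ 0.0308
Since p ≈ 0.0308 < α = 0.05, reject H0; the data support H1.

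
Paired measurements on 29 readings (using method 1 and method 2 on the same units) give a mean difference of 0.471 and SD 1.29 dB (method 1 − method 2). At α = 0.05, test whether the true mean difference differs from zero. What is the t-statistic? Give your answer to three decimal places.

1.966

H0: μ_d = 0; H1: μ_d ≠ 0 (paired t-test on the differences, two-sided).
t = d̄/(s_d/√n) = 0.471/(1.29/√29) = 1.966
df = n − 1 = 28
Two-sided p-value ≈ 0.0593
Since p ≈ 0.0593 > α = 0.05, fail to reject H0; the data do not provide sufficient evidence against H0.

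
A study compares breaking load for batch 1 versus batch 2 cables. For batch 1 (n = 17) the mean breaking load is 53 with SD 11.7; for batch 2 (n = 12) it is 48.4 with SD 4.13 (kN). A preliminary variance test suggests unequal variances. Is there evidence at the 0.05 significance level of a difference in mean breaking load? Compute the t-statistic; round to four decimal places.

Let group 1 = batch 1, group 2 = batch 2. H0: μ_1 = μ_2; H1: μ_1 ≠ μ_2 (Welch's two-sample t-test, two-sided).
t = (x̄_1 − x̄_2)/√(s_1²/n_1 + s_2²/n_2) = (53 − 48.4)/√(11.7²/17 + 4.13²/12) = 1.4945
Welch–Satterthwaite df ≈ 21.19
Two-sided p-value ≈ 0.1498
Since p ≈ 0.1498 > α = 0.05, fail to reject H0; the data do not provide sufficient evidence against H0.

1.4945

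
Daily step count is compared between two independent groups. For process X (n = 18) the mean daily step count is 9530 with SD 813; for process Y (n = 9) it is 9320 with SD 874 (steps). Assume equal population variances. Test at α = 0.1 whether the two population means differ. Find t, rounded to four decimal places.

0.6175

Let group 1 = process X, group 2 = process Y. H0: μ_1 = μ_2; H1: μ_1 ≠ μ_2 (two-sample pooled-variance t-test, two-sided).
s_p² = [(18−1)·813² + (9−1)·874²]/(18+9−2) = 693899
t = (9530 − 9320)/√[693899·(1/18 + 1/9)] = 0.6175
df = n₁ + n₂ − 2 = 25
Two-sided p-value ≈ 0.542
Since p ≈ 0.542 > α = 0.1, fail to reject H0; the data do not provide sufficient evidence against H0.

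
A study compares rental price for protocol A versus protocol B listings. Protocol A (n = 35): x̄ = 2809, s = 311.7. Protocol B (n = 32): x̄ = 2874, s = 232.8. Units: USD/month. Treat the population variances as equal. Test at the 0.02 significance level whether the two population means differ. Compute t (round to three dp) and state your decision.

Let group 1 = protocol A, group 2 = protocol B. H0: μ_1 = μ_2; H1: μ_1 ≠ μ_2 (two-sample pooled-variance t-test, two-sided).
s_p² = [(35−1)·311.7² + (32−1)·232.8²]/(35+32−2) = 76667.8
t = (2809 − 2874)/√[76667.8·(1/35 + 1/32)] = -0.960
df = n₁ + n₂ − 2 = 65
Two-sided p-value ≈ 0.341
Since p ≈ 0.341 > α = 0.02, fail to reject H0; the evidence is not statistically significant.

t = -0.960; fail to reject H0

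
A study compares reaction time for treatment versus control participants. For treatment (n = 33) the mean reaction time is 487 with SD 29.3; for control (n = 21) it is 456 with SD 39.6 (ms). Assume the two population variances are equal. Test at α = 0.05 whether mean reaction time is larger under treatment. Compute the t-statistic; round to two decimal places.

3.30

Let group 1 = treatment, group 2 = control. H0: μ_1 = μ_2; H1: μ_1 > μ_2 (two-sample pooled-variance t-test, right-tailed).
s_p² = [(33−1)·29.3² + (21−1)·39.6²]/(33+21−2) = 1131.44
t = (487 − 456)/√[1131.44·(1/33 + 1/21)] = 3.30
df = n₁ + n₂ − 2 = 52
p-value = P(T ≥ 3.30) ≈ 0.0009
Since p ≈ 0.0009 < α = 0.05, reject H0; the data support H1.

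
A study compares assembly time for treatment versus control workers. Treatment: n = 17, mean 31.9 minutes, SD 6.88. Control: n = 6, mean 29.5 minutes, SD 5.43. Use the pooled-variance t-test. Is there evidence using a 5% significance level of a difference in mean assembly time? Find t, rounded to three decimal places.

Let group 1 = treatment, group 2 = control. H0: μ_1 = μ_2; H1: μ_1 ≠ μ_2 (two-sample pooled-variance t-test, two-sided).
s_p² = [(17−1)·6.88² + (6−1)·5.43²]/(17+6−2) = 43.0845
t = (31.9 − 29.5)/√[43.0845·(1/17 + 1/6)] = 0.770
df = n₁ + n₂ − 2 = 21
Two-sided p-value ≈ 0.450
Since p ≈ 0.450 > α = 0.05, fail to reject H0; the evidence is not statistically significant.

0.770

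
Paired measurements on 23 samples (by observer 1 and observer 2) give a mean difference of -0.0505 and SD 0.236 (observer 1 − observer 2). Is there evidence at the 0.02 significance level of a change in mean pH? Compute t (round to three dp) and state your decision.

H0: μ_d = 0; H1: μ_d ≠ 0 (paired t-test on the differences, two-sided).
t = d̄/(s_d/√n) = -0.0505/(0.236/√23) = -1.026
df = n − 1 = 22
Two-sided p-value ≈ 0.3159
Since p ≈ 0.3159 > α = 0.02, fail to reject H0; the data do not provide sufficient evidence against H0.

t = -1.026; fail to reject H0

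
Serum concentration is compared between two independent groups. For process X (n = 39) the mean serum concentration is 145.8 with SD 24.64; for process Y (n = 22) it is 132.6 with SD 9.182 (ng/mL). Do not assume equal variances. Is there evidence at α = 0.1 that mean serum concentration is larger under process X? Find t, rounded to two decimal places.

Let group 1 = process X, group 2 = process Y. H0: μ_1 = μ_2; H1: μ_1 > μ_2 (Welch's two-sample t-test, right-tailed).
t = (x̄_1 − x̄_2)/√(s_1²/n_1 + s_2²/n_2) = (145.8 − 132.6)/√(24.64²/39 + 9.182²/22) = 3.00
Welch–Satterthwaite df ≈ 53.18
p-value = P(T ≥ 3.00) ≈ 0.0021
Since p ≈ 0.0021 < α = 0.1, reject H0; the evidence is statistically significant.

3.00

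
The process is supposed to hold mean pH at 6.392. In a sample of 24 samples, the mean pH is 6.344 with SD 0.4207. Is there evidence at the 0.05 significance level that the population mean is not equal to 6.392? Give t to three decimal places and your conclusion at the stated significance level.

t = -0.559; fail to reject H0

H0: μ = 6.392; H1: μ ≠ 6.392 (one-sample t-test, two-sided).
t = (x̄ − μ₀)/(s/√n) = (6.344 − 6.392)/(0.4207/√24) = -0.559
df = n − 1 = 23
Two-sided p-value ≈ 0.582
Since p ≈ 0.582 > α = 0.05, fail to reject H0; the data do not provide sufficient evidence against H0.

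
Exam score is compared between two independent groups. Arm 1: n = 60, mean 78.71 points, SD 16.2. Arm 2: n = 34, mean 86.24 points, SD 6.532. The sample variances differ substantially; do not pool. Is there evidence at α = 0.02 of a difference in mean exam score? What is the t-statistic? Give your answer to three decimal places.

-3.174

Let group 1 = arm 1, group 2 = arm 2. H0: μ_1 = μ_2; H1: μ_1 ≠ μ_2 (Welch's two-sample t-test, two-sided).
t = (x̄_1 − x̄_2)/√(s_1²/n_1 + s_2²/n_2) = (78.71 − 86.24)/√(16.2²/60 + 6.532²/34) = -3.174
Welch–Satterthwaite df ≈ 85.18
Two-sided p-value ≈ 0.0021
Since p ≈ 0.0021 < α = 0.02, reject H0; the evidence is statistically significant.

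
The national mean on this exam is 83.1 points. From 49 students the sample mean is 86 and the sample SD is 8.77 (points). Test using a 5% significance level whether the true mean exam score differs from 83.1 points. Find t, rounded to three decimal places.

H0: μ = 83.1; H1: μ ≠ 83.1 (one-sample t-test, two-sided).
t = (x̄ − μ₀)/(s/√n) = (86 − 83.1)/(8.77/√49) = 2.315
df = n − 1 = 48
Two-sided p-value ≈ 0.025
Since p ≈ 0.025 < α = 0.05, reject H0; the evidence is statistically significant.

2.315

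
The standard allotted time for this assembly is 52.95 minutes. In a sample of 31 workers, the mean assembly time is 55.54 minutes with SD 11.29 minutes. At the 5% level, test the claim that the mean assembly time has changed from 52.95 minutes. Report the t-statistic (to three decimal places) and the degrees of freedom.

H0: μ = 52.95; H1: μ ≠ 52.95 (one-sample t-test, two-sided).
t = (x̄ − μ₀)/(s/√n) = (55.54 − 52.95)/(11.29/√31) = 1.277
df = n − 1 = 30
Two-sided p-value ≈ 0.2113
Since p ≈ 0.2113 > α = 0.05, fail to reject H0; the evidence is not statistically significant.

t = 1.277, df = 30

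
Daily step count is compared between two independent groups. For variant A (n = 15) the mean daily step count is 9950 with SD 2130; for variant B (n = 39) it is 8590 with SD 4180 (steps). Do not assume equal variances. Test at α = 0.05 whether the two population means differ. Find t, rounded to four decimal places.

Let group 1 = variant A, group 2 = variant B. H0: μ_1 = μ_2; H1: μ_1 ≠ μ_2 (Welch's two-sample t-test, two-sided).
t = (x̄_1 − x̄_2)/√(s_1²/n_1 + s_2²/n_2) = (9950 − 8590)/√(2130²/15 + 4180²/39) = 1.5699
Welch–Satterthwaite df ≈ 47.66
Two-sided p-value ≈ 0.1231
Since p ≈ 0.1231 > α = 0.05, fail to reject H0; the data do not provide sufficient evidence against H0.

1.5699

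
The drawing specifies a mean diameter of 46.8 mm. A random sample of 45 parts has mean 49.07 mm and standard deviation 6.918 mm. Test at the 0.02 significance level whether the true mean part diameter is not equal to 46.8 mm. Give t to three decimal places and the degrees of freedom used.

t = 2.201, df = 44

H0: μ = 46.8; H1: μ ≠ 46.8 (one-sample t-test, two-sided).
t = (x̄ − μ₀)/(s/√n) = (49.07 − 46.8)/(6.918/√45) = 2.201
df = n − 1 = 44
Two-sided p-value ≈ 0.0330
Since p ≈ 0.0330 > α = 0.02, fail to reject H0; the evidence is not statistically significant.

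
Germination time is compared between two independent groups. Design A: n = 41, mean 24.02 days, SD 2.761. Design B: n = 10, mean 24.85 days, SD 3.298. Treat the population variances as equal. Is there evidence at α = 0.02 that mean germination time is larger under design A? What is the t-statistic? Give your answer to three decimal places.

-0.821

Let group 1 = design A, group 2 = design B. H0: μ_1 = μ_2; H1: μ_1 > μ_2 (two-sample pooled-variance t-test, right-tailed).
s_p² = [(41−1)·2.761² + (10−1)·3.298²]/(41+10−2) = 8.22074
t = (24.02 − 24.85)/√[8.22074·(1/41 + 1/10)] = -0.821
df = n₁ + n₂ − 2 = 49
p-value = P(T ≥ -0.821) ≈ 0.792
Since p ≈ 0.792 > α = 0.02, fail to reject H0; the data do not provide sufficient evidence against H0.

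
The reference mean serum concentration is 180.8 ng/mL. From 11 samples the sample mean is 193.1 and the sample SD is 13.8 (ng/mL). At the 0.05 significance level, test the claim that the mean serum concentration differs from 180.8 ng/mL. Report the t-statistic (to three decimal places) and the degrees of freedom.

H0: μ = 180.8; H1: μ ≠ 180.8 (one-sample t-test, two-sided).
t = (x̄ − μ₀)/(s/√n) = (193.1 − 180.8)/(13.8/√11) = 2.956
df = n − 1 = 10
Two-sided p-value ≈ 0.014
Since p ≈ 0.014 < α = 0.05, reject H0; the data support H1.

t = 2.956, df = 10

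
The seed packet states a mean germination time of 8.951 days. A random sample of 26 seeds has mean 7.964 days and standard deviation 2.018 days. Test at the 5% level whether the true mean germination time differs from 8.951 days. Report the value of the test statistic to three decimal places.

H0: μ = 8.951; H1: μ ≠ 8.951 (one-sample t-test, two-sided).
t = (x̄ − μ₀)/(s/√n) = (7.964 − 8.951)/(2.018/√26) = -2.494
df = n − 1 = 25
Two-sided p-value ≈ 0.020
Since p ≈ 0.020 < α = 0.05, reject H0; the data support H1.

-2.494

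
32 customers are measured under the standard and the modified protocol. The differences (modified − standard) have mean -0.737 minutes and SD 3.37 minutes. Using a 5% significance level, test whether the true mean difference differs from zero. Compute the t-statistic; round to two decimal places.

H0: μ_d = 0; H1: μ_d ≠ 0 (paired t-test on the differences, two-sided).
t = d̄/(s_d/√n) = -0.737/(3.37/√32) = -1.24
df = n − 1 = 31
Two-sided p-value ≈ 0.225
Since p ≈ 0.225 > α = 0.05, fail to reject H0; the evidence is not statistically significant.

-1.24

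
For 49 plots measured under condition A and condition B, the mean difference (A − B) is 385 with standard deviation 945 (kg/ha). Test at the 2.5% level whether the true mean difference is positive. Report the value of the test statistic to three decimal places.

2.852

H0: μ_d = 0; H1: μ_d > 0 (paired t-test on the differences, right-tailed).
t = d̄/(s_d/√n) = 385/(945/√49) = 2.852
df = n − 1 = 48
p-value = P(T ≥ 2.852) ≈ 0.003
Since p ≈ 0.003 < α = 0.025, reject H0; the evidence is statistically significant.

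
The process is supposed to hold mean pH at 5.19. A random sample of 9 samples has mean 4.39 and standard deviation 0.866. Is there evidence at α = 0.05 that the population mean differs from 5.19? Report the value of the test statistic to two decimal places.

H0: μ = 5.19; H1: μ ≠ 5.19 (one-sample t-test, two-sided).
t = (x̄ − μ₀)/(s/√n) = (4.39 − 5.19)/(0.866/√9) = -2.77
df = n − 1 = 8
Two-sided p-value ≈ 0.024
Since p ≈ 0.024 < α = 0.05, reject H0; the data support H1.

-2.77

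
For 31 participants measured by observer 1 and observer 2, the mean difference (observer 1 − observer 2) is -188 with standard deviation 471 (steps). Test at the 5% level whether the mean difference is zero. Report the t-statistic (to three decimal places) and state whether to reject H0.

H0: μ_d = 0; H1: μ_d ≠ 0 (paired t-test on the differences, two-sided).
t = d̄/(s_d/√n) = -188/(471/√31) = -2.222
df = n − 1 = 30
Two-sided p-value ≈ 0.034
Since p ≈ 0.034 < α = 0.05, reject H0; the data support H1.

t = -2.222; reject H0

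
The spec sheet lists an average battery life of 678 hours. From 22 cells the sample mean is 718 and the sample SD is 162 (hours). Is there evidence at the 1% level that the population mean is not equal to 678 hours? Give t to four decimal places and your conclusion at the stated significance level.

t = 1.1581; fail to reject H0

H0: μ = 678; H1: μ ≠ 678 (one-sample t-test, two-sided).
t = (x̄ − μ₀)/(s/√n) = (718 − 678)/(162/√22) = 1.1581
df = n − 1 = 21
Two-sided p-value ≈ 0.2598
Since p ≈ 0.2598 > α = 0.01, fail to reject H0; the data do not provide sufficient evidence against H0.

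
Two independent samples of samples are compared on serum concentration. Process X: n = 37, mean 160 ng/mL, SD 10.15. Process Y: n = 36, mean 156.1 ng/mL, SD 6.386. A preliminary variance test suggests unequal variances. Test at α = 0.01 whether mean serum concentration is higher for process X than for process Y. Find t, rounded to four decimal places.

1.9705

Let group 1 = process X, group 2 = process Y. H0: μ_1 = μ_2; H1: μ_1 > μ_2 (Welch's two-sample t-test, right-tailed).
t = (x̄_1 − x̄_2)/√(s_1²/n_1 + s_2²/n_2) = (160 − 156.1)/√(10.15²/37 + 6.386²/36) = 1.9705
Welch–Satterthwaite df ≈ 60.89
p-value = P(T ≥ 1.9705) ≈ 0.027
Since p ≈ 0.027 > α = 0.01, fail to reject H0; the data do not provide sufficient evidence against H0.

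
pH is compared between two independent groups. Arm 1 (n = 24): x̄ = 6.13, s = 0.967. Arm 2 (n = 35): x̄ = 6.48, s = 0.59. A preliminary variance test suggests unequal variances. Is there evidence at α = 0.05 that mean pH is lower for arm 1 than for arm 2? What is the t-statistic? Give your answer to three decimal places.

-1.583

Let group 1 = arm 1, group 2 = arm 2. H0: μ_1 = μ_2; H1: μ_1 < μ_2 (Welch's two-sample t-test, left-tailed).
t = (x̄_1 − x̄_2)/√(s_1²/n_1 + s_2²/n_2) = (6.13 − 6.48)/√(0.967²/24 + 0.59²/35) = -1.583
Welch–Satterthwaite df ≈ 34.71
p-value = P(T ≤ -1.583) ≈ 0.0613
Since p ≈ 0.0613 > α = 0.05, fail to reject H0; the data do not provide sufficient evidence against H0.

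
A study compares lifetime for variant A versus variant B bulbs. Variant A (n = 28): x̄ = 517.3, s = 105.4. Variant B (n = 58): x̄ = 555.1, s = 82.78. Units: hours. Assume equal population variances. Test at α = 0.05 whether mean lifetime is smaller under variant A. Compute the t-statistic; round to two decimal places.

-1.81

Let group 1 = variant A, group 2 = variant B. H0: μ_1 = μ_2; H1: μ_1 < μ_2 (two-sample pooled-variance t-test, left-tailed).
s_p² = [(28−1)·105.4² + (58−1)·82.78²]/(28+58−2) = 8220.73
t = (517.3 − 555.1)/√[8220.73·(1/28 + 1/58)] = -1.81
df = n₁ + n₂ − 2 = 84
p-value = P(T ≤ -1.81) ≈ 0.0368
Since p ≈ 0.0368 < α = 0.05, reject H0; the data support H1.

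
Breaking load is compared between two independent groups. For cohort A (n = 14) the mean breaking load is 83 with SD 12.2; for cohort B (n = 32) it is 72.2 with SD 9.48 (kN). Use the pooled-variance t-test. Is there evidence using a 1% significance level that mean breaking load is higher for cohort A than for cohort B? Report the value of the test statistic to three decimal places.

3.254

Let group 1 = cohort A, group 2 = cohort B. H0: μ_1 = μ_2; H1: μ_1 > μ_2 (two-sample pooled-variance t-test, right-tailed).
s_p² = [(14−1)·12.2² + (32−1)·9.48²]/(14+32−2) = 107.293
t = (83 − 72.2)/√[107.293·(1/14 + 1/32)] = 3.254
df = n₁ + n₂ − 2 = 44
p-value = P(T ≥ 3.254) ≈ 0.001
Since p ≈ 0.001 < α = 0.01, reject H0; the evidence is statistically significant.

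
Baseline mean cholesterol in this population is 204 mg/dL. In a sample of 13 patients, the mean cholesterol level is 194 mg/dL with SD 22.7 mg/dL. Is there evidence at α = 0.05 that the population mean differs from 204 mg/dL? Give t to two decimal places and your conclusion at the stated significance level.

H0: μ = 204; H1: μ ≠ 204 (one-sample t-test, two-sided).
t = (x̄ − μ₀)/(s/√n) = (194 − 204)/(22.7/√13) = -1.59
df = n − 1 = 12
Two-sided p-value ≈ 0.138
Since p ≈ 0.138 > α = 0.05, fail to reject H0; the evidence is not statistically significant.

t = -1.59; fail to reject H0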